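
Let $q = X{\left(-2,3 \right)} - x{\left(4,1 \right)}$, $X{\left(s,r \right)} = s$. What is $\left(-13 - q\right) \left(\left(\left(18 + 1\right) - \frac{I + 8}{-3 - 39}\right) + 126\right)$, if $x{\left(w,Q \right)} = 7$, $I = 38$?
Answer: $- \frac{12272}{21} \approx -584.38$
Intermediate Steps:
$q = -9$ ($q = -2 - 7 = -9$)
$\left(-13 - q\right) \left(\left(\left(18 + 1\right) - \frac{I + 8}{-3 - 39}\right) + 126\right) = \left(-13 - -9\right) \left(\left(\left(18 + 1\right) - \frac{38 + 8}{-3 - 39}\right) + 126\right) = \left(-13 + 9\right) \left(\left(19 - \frac{46}{-42}\right) + 126\right) = - 4 \left(\left(19 - 46 \left(- \frac{1}{42}\right)\right) + 126\right) = - 4 \left(\left(19 - - \frac{23}{21}\right) + 126\right) = - 4 \left(\left(19 + \frac{23}{21}\right) + 126\right) = - 4 \left(\frac{422}{21} + 126\right) = \left(-4\right) \frac{3068}{21} = - \frac{12272}{21}$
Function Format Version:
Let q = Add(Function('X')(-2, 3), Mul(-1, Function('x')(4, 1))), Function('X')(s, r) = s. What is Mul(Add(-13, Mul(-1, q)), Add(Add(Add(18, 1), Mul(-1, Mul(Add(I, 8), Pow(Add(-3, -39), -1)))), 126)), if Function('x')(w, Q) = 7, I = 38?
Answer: Rational(-12272, 21) ≈ -584.38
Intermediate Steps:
q = -9 (q = Add(-2, Mul(-1, 7)) = Add(-2, -7) = -9)
Mul(Add(-13, Mul(-1, q)), Add(Add(Add(18, 1), Mul(-1, Mul(Add(I, 8), Pow(Add(-3, -39), -1)))), 126)) = Mul(Add(-13, Mul(-1, -9)), Add(Add(Add(18, 1), Mul(-1, Mul(Add(38, 8), Pow(Add(-3, -39), -1)))), 126)) = Mul(Add(-13, 9), Add(Add(19, Mul(-1, Mul(46, Pow(-42, -1)))), 126)) = Mul(-4, Add(Add(19, Mul(-1, Mul(46, Rational(-1, 42)))), 126)) = Mul(-4, Add(Add(19, Mul(-1, Rational(-23, 21))), 126)) = Mul(-4, Add(Add(19, Rational(23, 21)), 126)) = Mul(-4, Add(Rational(422, 21), 126)) = Mul(-4, Rational(3068, 21)) = Rational(-12272, 21)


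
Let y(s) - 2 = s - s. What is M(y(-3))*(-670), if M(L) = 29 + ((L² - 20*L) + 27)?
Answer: -13400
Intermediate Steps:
y(s) = 2 (y(s) = 2 + (s - s) = 2 + 0 = 2)
M(L) = 56 + L² - 20*L (M(L) = 29 + (27 + L² - 20*L) = 56 + L² - 20*L)
M(y(-3))*(-670) = (56 + 2² - 20*2)*(-670) = (56 + 4 - 40)*(-670) = 20*(-670) = -13400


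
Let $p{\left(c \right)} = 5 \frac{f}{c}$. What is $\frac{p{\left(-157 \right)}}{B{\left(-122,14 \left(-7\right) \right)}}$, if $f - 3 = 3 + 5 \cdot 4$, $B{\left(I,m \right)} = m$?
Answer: $\frac{65}{7693} \approx 0.0084492$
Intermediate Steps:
$f = 26$ ($f = 3 + \left(3 + 5 \cdot 4\right) = 3 + \left(3 + 20\right) = 3 + 23 = 26$)
$p{\left(c \right)} = \frac{130}{c}$ ($p{\left(c \right)} = 5 \frac{26}{c} = \frac{130}{c}$)
$\frac{p{\left(-157 \right)}}{B{\left(-122,14 \left(-7\right) \right)}} = \frac{130 \frac{1}{-157}}{14 \left(-7\right)} = \frac{130 \left(- \frac{1}{157}\right)}{-98} = \left(- \frac{130}{157}\right) \left(- \frac{1}{98}\right) = \frac{65}{7693}$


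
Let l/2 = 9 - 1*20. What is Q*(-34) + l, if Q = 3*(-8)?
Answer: 794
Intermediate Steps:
l = -22 (l = 2*(9 - 1*20) = 2*(9 - 20) = 2*(-11) = -22)
Q = -24
Q*(-34) + l = -24*(-34) - 22 = 816 - 22 = 794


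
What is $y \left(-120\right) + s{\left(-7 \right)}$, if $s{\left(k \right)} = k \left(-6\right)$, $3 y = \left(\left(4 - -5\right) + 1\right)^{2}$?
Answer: $-3958$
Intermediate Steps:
$y = \frac{100}{3}$ ($y = \frac{\left(\left(4 - -5\right) + 1\right)^{2}}{3} = \frac{\left(\left(4 + 5\right) + 1\right)^{2}}{3} = \frac{\left(9 + 1\right)^{2}}{3} = \frac{10^{2}}{3} = \frac{1}{3} \cdot 100 = \frac{100}{3} \approx 33.333$)
$s{\left(k \right)} = - 6 k$
$y \left(-120\right) + s{\left(-7 \right)} = \frac{100}{3} \left(-120\right) - -42 = -4000 + 42 = -3958$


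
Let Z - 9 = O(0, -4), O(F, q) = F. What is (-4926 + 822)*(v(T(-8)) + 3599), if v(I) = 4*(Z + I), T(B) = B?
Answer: -14786712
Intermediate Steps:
Z = 9 (Z = 9 + 0 = 9)
v(I) = 36 + 4*I (v(I) = 4*(9 + I) = 36 + 4*I)
(-4926 + 822)*(v(T(-8)) + 3599) = (-4926 + 822)*((36 + 4*(-8)) + 3599) = -4104*((36 - 32) + 3599) = -4104*(4 + 3599) = -4104*3603 = -14786712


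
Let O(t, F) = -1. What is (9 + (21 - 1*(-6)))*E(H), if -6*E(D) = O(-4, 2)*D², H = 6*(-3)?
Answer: 1944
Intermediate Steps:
H = -18
E(D) = D²/6 (E(D) = -(-1)*D²/6 = D²/6)
(9 + (21 - 1*(-6)))*E(H) = (9 + (21 - 1*(-6)))*((⅙)*(-18)²) = (9 + (21 + 6))*((⅙)*324) = (9 + 27)*54 = 36*54 = 1944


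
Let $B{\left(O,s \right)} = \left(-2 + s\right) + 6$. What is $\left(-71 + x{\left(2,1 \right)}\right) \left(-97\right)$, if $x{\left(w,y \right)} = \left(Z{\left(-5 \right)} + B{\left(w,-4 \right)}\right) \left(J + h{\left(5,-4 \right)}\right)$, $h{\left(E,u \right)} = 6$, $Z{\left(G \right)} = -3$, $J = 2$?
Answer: $9215$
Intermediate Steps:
$B{\left(O,s \right)} = 4 + s$
$x{\left(w,y \right)} = -24$ ($x{\left(w,y \right)} = \left(-3 + \left(4 - 4\right)\right) \left(2 + 6\right) = \left(-3 + 0\right) 8 = \left(-3\right) 8 = -24$)
$\left(-71 + x{\left(2,1 \right)}\right) \left(-97\right) = \left(-71 - 24\right) \left(-97\right) = \left(-95\right) \left(-97\right) = 9215$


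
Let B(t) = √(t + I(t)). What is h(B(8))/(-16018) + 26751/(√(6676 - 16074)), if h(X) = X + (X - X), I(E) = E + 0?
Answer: -2/8009 - 723*I*√9398/254 ≈ -0.00024972 - 275.94*I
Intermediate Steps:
I(E) = E
B(t) = √2*√t (B(t) = √(t + t) = √(2*t) = √2*√t)
h(X) = X (h(X) = X + 0 = X)
h(B(8))/(-16018) + 26751/(√(6676 - 16074)) = (√2*√8)/(-16018) + 26751/(√(6676 - 16074)) = (√2*(2*√2))*(-1/16018) + 26751/(√(-9398)) = 4*(-1/16018) + 26751/((I*√9398)) = -2/8009 + 26751*(-I*√9398/9398) = -2/8009 - 723*I*√9398/254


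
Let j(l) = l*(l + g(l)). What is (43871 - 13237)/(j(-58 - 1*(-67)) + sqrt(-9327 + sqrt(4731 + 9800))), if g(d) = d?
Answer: 30634/(162 + I*sqrt(9327 - sqrt(14531))) ≈ 139.99 - 82.914*I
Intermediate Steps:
j(l) = 2*l**2 (j(l) = l*(l + l) = l*(2*l) = 2*l**2)
(43871 - 13237)/(j(-58 - 1*(-67)) + sqrt(-9327 + sqrt(4731 + 9800))) = (43871 - 13237)/(2*(-58 - 1*(-67))**2 + sqrt(-9327 + sqrt(4731 + 9800))) = 30634/(2*(-58 + 67)**2 + sqrt(-9327 + sqrt(14531))) = 30634/(2*9**2 + sqrt(-9327 + sqrt(14531))) = 30634/(2*81 + sqrt(-9327 + sqrt(14531))) = 30634/(162 + sqrt(-9327 + sqrt(14531)))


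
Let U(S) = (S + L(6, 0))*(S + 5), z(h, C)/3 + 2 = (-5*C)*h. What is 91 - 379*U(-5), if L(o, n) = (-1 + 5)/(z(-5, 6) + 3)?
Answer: 91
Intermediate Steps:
z(h, C) = -6 - 15*C*h (z(h, C) = -6 + 3*((-5*C)*h) = -6 + 3*(-5*C*h) = -6 - 15*C*h)
L(o, n) = 4/447 (L(o, n) = (-1 + 5)/((-6 - 15*6*(-5)) + 3) = 4/((-6 + 450) + 3) = 4/(444 + 3) = 4/447)
U(S) = (5 + S)*(4/447 + S) (U(S) = (S + 4/447)*(S + 5) = (4/447 + S)*(5 + S) = (5 + S)*(4/447 + S))
91 - 379*U(-5) = 91 - 379*(20/447 + (-5)² + (2239/447)*(-5)) = 91 - 379*(20/447 + 25 - 11195/447) = 91 - 379*0 = 91 + 0 = 91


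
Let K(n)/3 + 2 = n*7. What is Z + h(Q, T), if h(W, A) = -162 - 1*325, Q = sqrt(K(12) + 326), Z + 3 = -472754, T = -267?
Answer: -473244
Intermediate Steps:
Z = -472757 (Z = -3 - 472754 = -472757)
K(n) = -6 + 21*n (K(n) = -6 + 3*(n*7) = -6 + 3*(7*n) = -6 + 21*n)
Q = 2*sqrt(143) (Q = sqrt((-6 + 21*12) + 326) = sqrt((-6 + 252) + 326) = sqrt(246 + 326) = sqrt(572) = 2*sqrt(143) ≈ 23.917)
h(W, A) = -487 (h(W, A) = -162 - 325 = -487)
Z + h(Q, T) = -472757 - 487 = -473244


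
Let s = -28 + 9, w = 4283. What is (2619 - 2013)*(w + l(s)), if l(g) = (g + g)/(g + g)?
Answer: 2596104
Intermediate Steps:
s = -19
l(g) = 1 (l(g) = (2*g)/((2*g)) = (2*g)*(1/(2*g)) = 1)
(2619 - 2013)*(w + l(s)) = (2619 - 2013)*(4283 + 1) = 606*4284 = 2596104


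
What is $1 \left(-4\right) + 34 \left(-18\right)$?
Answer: $-616$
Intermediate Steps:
$1 \left(-4\right) + 34 \left(-18\right) = -4 - 612 = -616$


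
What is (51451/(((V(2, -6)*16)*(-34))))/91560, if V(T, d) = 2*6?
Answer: -51451/597703680 ≈ -8.6081e-5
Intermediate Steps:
V(T, d) = 12
(51451/(((V(2, -6)*16)*(-34))))/91560 = (51451/(((12*16)*(-34))))/91560 = (51451/((192*(-34))))*(1/91560) = (51451/(-6528))*(1/91560) = (51451*(-1/6528))*(1/91560) = -51451/6528*1/91560 = -51451/597703680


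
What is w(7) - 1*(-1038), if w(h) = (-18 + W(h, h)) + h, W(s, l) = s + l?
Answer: 1041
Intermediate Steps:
W(s, l) = l + s
w(h) = -18 + 3*h (w(h) = (-18 + (h + h)) + h = (-18 + 2*h) + h = -18 + 3*h)
w(7) - 1*(-1038) = (-18 + 3*7) - 1*(-1038) = (-18 + 21) + 1038 = 3 + 1038 = 1041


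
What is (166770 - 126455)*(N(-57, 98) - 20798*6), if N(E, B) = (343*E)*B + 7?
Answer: -82274005385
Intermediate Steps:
N(E, B) = 7 + 343*B*E (N(E, B) = 343*B*E + 7 = 7 + 343*B*E)
(166770 - 126455)*(N(-57, 98) - 20798*6) = (166770 - 126455)*((7 + 343*98*(-57)) - 20798*6) = 40315*((7 - 1915998) - 124788) = 40315*(-1915991 - 124788) = 40315*(-2040779) = -82274005385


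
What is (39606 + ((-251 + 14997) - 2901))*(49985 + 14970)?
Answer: 3341999705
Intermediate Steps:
(39606 + ((-251 + 14997) - 2901))*(49985 + 14970) = (39606 + (14746 - 2901))*64955 = (39606 + 11845)*64955 = 51451*64955 = 3341999705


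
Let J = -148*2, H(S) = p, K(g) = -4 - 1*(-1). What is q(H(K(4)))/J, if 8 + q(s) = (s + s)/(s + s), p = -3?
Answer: 7/296 ≈ 0.023649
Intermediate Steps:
K(g) = -3 (K(g) = -4 + 1 = -3)
H(S) = -3
q(s) = -7 (q(s) = -8 + (s + s)/(s + s) = -8 + (2*s)/((2*s)) = -8 + (2*s)*(1/(2*s)) = -8 + 1 = -7)
J = -296
q(H(K(4)))/J = -7/(-296) = -7*(-1/296) = 7/296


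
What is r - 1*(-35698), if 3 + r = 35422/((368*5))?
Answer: 32857111/920 ≈ 35714.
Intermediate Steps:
r = 14951/920 (r = -3 + 35422/((368*5)) = -3 + 35422/1840 = -3 + 35422*(1/1840) = -3 + 17711/920 = 14951/920 ≈ 16.251)
r - 1*(-35698) = 14951/920 - 1*(-35698) = 14951/920 + 35698 = 32857111/920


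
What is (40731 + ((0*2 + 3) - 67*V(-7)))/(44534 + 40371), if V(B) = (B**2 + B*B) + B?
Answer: 34637/84905 ≈ 0.40795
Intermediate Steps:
V(B) = B + 2*B**2 (V(B) = (B**2 + B**2) + B = 2*B**2 + B = B + 2*B**2)
(40731 + ((0*2 + 3) - 67*V(-7)))/(44534 + 40371) = (40731 + ((0*2 + 3) - (-469)*(1 + 2*(-7))))/(44534 + 40371) = (40731 + ((0 + 3) - (-469)*(1 - 14)))/84905 = (40731 + (3 - (-469)*(-13)))*(1/84905) = (40731 + (3 - 67*91))*(1/84905) = (40731 + (3 - 6097))*(1/84905) = (40731 - 6094)*(1/84905) = 34637*(1/84905) = 34637/84905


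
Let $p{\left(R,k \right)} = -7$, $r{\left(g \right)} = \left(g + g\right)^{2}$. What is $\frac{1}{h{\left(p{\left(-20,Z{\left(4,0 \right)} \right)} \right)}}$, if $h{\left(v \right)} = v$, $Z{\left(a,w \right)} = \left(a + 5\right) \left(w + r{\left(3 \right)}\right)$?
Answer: $- \frac{1}{7} \approx -0.14286$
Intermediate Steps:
$r{\left(g \right)} = 4 g^{2}$ ($r{\left(g \right)} = \left(2 g\right)^{2} = 4 g^{2}$)
$Z{\left(a,w \right)} = \left(5 + a\right) \left(36 + w\right)$ ($Z{\left(a,w \right)} = \left(a + 5\right) \left(w + 4 \cdot 3^{2}\right) = \left(5 + a\right) \left(w + 4 \cdot 9\right) = \left(5 + a\right) \left(w + 36\right) = \left(5 + a\right) \left(36 + w\right)$)
$\frac{1}{h{\left(p{\left(-20,Z{\left(4,0 \right)} \right)} \right)}} = \frac{1}{-7} = - \frac{1}{7}$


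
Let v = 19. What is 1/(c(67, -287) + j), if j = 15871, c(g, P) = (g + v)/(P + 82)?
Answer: 205/3253469 ≈ 6.3010e-5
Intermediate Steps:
c(g, P) = (19 + g)/(82 + P) (c(g, P) = (g + 19)/(P + 82) = (19 + g)/(82 + P))
1/(c(67, -287) + j) = 1/((19 + 67)/(82 - 287) + 15871) = 1/(86/(-205) + 15871) = 1/(-1/205*86 + 15871) = 1/(-86/205 + 15871) = 1/(3253469/205) = 205/3253469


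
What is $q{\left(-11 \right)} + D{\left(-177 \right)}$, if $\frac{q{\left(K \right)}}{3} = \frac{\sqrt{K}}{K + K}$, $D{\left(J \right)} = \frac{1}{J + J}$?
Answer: $- \frac{1}{354} - \frac{3 i \sqrt{11}}{22} \approx -0.0028249 - 0.45227 i$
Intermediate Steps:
$D{\left(J \right)} = \frac{1}{2 J}$
$q{\left(K \right)} = \frac{3}{2 \sqrt{K}}$ ($q{\left(K \right)} = 3 \frac{\sqrt{K}}{K + K} = 3 \frac{\sqrt{K}}{2 K} = 3 \frac{1}{2 K} \sqrt{K} = 3 \frac{1}{2 \sqrt{K}} = \frac{3}{2 \sqrt{K}}$)
$q{\left(-11 \right)} + D{\left(-177 \right)} = \frac{3}{2 i \sqrt{11}} + \frac{1}{2 \left(-177\right)} = \frac{3 \left(- \frac{i \sqrt{11}}{11}\right)}{2} + \frac{1}{2} \left(- \frac{1}{177}\right) = - \frac{3 i \sqrt{11}}{22} - \frac{1}{354} = - \frac{1}{354} - \frac{3 i \sqrt{11}}{22}$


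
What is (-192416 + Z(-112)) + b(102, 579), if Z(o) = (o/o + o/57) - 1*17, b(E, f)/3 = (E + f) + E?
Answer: -10834843/57 ≈ -1.9009e+5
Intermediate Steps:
b(E, f) = 3*f + 6*E (b(E, f) = 3*((E + f) + E) = 3*(f + 2*E) = 3*f + 6*E)
Z(o) = -16 + o/57 (Z(o) = (1 + o*(1/57)) - 17 = (1 + o/57) - 17 = -16 + o/57)
(-192416 + Z(-112)) + b(102, 579) = (-192416 + (-16 + (1/57)*(-112))) + (3*579 + 6*102) = (-192416 + (-16 - 112/57)) + (1737 + 612) = (-192416 - 1024/57) + 2349 = -10968736/57 + 2349 = -10834843/57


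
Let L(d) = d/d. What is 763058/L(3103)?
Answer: 763058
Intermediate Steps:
L(d) = 1
763058/L(3103) = 763058/1 = 763058*1 = 763058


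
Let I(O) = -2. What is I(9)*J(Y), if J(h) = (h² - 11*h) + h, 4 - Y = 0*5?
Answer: 48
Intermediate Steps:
Y = 4 (Y = 4 - 0*5 = 4 - 1*0 = 4 + 0 = 4)
J(h) = h² - 10*h
I(9)*J(Y) = -8*(-10 + 4) = -8*(-6) = -2*(-24) = 48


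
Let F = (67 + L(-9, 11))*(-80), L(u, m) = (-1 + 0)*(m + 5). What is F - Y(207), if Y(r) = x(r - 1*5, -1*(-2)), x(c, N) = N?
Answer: -4082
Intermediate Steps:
L(u, m) = -5 - m (L(u, m) = -(5 + m) = -5 - m)
F = -4080 (F = (67 + (-5 - 1*11))*(-80) = (67 + (-5 - 11))*(-80) = (67 - 16)*(-80) = 51*(-80) = -4080)
Y(r) = 2 (Y(r) = -1*(-2) = 2)
F - Y(207) = -4080 - 1*2 = -4080 - 2 = -4082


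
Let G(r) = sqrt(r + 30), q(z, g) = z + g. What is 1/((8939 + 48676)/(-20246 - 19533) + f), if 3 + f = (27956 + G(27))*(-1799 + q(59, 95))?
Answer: -72769383998722028/3346490858602994246916199 + 2602996743445*sqrt(57)/3346490858602994246916199 ≈ -2.1739e-8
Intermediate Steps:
q(z, g) = g + z
G(r) = sqrt(30 + r)
f = -45987623 - 1645*sqrt(57) (f = -3 + (27956 + sqrt(30 + 27))*(-1799 + (95 + 59)) = -3 + (27956 + sqrt(57))*(-1799 + 154) = -3 + (27956 + sqrt(57))*(-1645) = -3 + (-45987620 - 1645*sqrt(57)) = -45987623 - 1645*sqrt(57) ≈ -4.6000e+7)
1/((8939 + 48676)/(-20246 - 19533) + f) = 1/((8939 + 48676)/(-20246 - 19533) + (-45987623 - 1645*sqrt(57))) = 1/(57615/(-39779) + (-45987623 - 1645*sqrt(57))) = 1/(57615*(-1/39779) + (-45987623 - 1645*sqrt(57))) = 1/(-57615/39779 + (-45987623 - 1645*sqrt(57))) = 1/(-1829341712932/39779 - 1645*sqrt(57))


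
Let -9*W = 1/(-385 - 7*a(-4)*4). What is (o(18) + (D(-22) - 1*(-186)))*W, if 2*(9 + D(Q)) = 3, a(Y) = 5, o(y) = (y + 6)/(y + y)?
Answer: 43/1134 ≈ 0.037919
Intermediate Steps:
o(y) = (6 + y)/(2*y) (o(y) = (6 + y)/((2*y)) = (6 + y)*(1/(2*y)) = (6 + y)/(2*y))
D(Q) = -15/2 (D(Q) = -9 + (½)*3 = -9 + 3/2 = -15/2)
W = 1/4725 (W = -1/(9*(-385 - 7*5*4)) = -1/(9*(-385 - 35*4)) = -1/(9*(-385 - 140)) = -⅑/(-525) = -⅑*(-1/525) = 1/4725 ≈ 0.00021164)
(o(18) + (D(-22) - 1*(-186)))*W = ((½)*(6 + 18)/18 + (-15/2 - 1*(-186)))*(1/4725) = ((½)*(1/18)*24 + (-15/2 + 186))*(1/4725) = (⅔ + 357/2)*(1/4725) = (1075/6)*(1/4725) = 43/1134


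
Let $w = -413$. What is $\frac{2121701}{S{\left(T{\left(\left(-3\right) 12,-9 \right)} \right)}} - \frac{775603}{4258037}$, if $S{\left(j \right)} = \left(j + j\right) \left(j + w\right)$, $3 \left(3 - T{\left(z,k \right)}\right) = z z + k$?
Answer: $\frac{8479858619653}{3043764072636} \approx 2.786$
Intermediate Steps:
$T{\left(z,k \right)} = 3 - \frac{k}{3} - \frac{z^{2}}{3}$ ($T{\left(z,k \right)} = 3 - \frac{z z + k}{3} = 3 - \frac{z^{2} + k}{3} = 3 - \frac{k + z^{2}}{3} = 3 - \left(\frac{k}{3} + \frac{z^{2}}{3}\right) = 3 - \frac{k}{3} - \frac{z^{2}}{3}$)
$S{\left(j \right)} = 2 j \left(-413 + j\right)$ ($S{\left(j \right)} = \left(j + j\right) \left(j - 413\right) = 2 j \left(-413 + j\right)$)
$\frac{2121701}{S{\left(T{\left(\left(-3\right) 12,-9 \right)} \right)}} - \frac{775603}{4258037} = \frac{2121701}{2 \left(3 - -3 - \frac{\left(\left(-3\right) 12\right)^{2}}{3}\right) \left(-413 - \left(-6 + 432\right)\right)} - \frac{775603}{4258037} = \frac{2121701}{2 \left(3 + 3 - \frac{\left(-36\right)^{2}}{3}\right) \left(-413 + \left(3 + 3 - \frac{\left(-36\right)^{2}}{3}\right)\right)} - \frac{775603}{4258037} = \frac{2121701}{2 \left(3 + 3 - 432\right) \left(-413 + \left(3 + 3 - 432\right)\right)} - \frac{775603}{4258037} = \frac{2121701}{2 \left(-426\right) \left(-413 - 426\right)} - \frac{775603}{4258037} = \frac{2121701}{2 \left(-426\right) \left(-839\right)} - \frac{775603}{4258037} = \frac{2121701}{714828} - \frac{775603}{4258037} = \frac{8479858619653}{3043764072636}$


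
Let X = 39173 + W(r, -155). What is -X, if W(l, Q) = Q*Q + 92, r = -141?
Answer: -63290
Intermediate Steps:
W(l, Q) = 92 + Q**2 (W(l, Q) = Q**2 + 92 = 92 + Q**2)
X = 63290 (X = 39173 + (92 + (-155)**2) = 39173 + (92 + 24025) = 39173 + 24117 = 63290)
-X = -1*63290 = -63290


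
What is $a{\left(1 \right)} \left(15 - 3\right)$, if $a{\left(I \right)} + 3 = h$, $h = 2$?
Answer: $-12$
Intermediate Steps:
$a{\left(I \right)} = -1$ ($a{\left(I \right)} = -3 + 2 = -1$)
$a{\left(1 \right)} \left(15 - 3\right) = - (15 - 3) = \left(-1\right) 12 = -12$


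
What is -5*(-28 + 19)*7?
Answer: 315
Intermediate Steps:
-5*(-28 + 19)*7 = -5*(-9)*7 = 45*7 = 315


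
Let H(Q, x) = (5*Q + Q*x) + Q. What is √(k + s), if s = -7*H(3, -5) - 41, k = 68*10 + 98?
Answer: 2*√179 ≈ 26.758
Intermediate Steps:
H(Q, x) = 6*Q + Q*x
k = 778 (k = 680 + 98 = 778)
s = -62 (s = -21*(6 - 5) - 41 = -21 - 41 = -62)
√(k + s) = √(778 - 62) = √716 = 2*√179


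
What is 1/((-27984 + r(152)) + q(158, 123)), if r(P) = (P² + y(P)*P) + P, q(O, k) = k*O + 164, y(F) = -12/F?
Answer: 1/14858 ≈ 6.7304e-5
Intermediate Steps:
q(O, k) = 164 + O*k (q(O, k) = O*k + 164 = 164 + O*k)
r(P) = -12 + P + P² (r(P) = (P² + (-12/P)*P) + P = (P² - 12) + P = (-12 + P²) + P = -12 + P + P²)
1/((-27984 + r(152)) + q(158, 123)) = 1/((-27984 + (-12 + 152*(1 + 152))) + (164 + 158*123)) = 1/((-27984 + (-12 + 152*153)) + (164 + 19434)) = 1/((-27984 + (-12 + 23256)) + 19598) = 1/((-27984 + 23244) + 19598) = 1/(-4740 + 19598) = 1/14858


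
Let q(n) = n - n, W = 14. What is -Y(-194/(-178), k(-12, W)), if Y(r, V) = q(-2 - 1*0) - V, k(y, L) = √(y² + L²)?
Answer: 2*√85 ≈ 18.439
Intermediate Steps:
q(n) = 0
k(y, L) = √(L² + y²)
Y(r, V) = -V (Y(r, V) = 0 - V = -V)
-Y(-194/(-178), k(-12, W)) = -(-1)*√(14² + (-12)²) = -(-1)*√(196 + 144) = -(-1)*√340 = -(-1)*2*√85 = -(-2)*√85 = 2*√85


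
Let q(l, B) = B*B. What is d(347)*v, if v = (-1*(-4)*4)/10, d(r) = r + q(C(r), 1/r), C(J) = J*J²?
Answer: 334255392/602045 ≈ 555.20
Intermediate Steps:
C(J) = J³
q(l, B) = B²
d(r) = r + r⁻² (d(r) = r + (1/r)² = r + r⁻²)
v = 8/5 (v = (4*4)*(⅒) = 16*(⅒) = 8/5 ≈ 1.6000)
d(347)*v = (347 + 347⁻²)*(8/5) = (347 + 1/120409)*(8/5) = (41781924/120409)*(8/5) = 334255392/602045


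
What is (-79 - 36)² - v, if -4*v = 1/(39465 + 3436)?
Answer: 2269462901/171604 ≈ 13225.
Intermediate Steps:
v = -1/171604 (v = -1/(4*(39465 + 3436)) = -¼/42901 = -¼*1/42901 = -1/171604 ≈ -5.8274e-6)
(-79 - 36)² - v = (-79 - 36)² - 1*(-1/171604) = (-115)² + 1/171604 = 13225 + 1/171604 = 2269462901/171604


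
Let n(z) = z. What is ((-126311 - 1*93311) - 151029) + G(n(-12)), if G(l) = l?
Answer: -370663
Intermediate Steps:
((-126311 - 1*93311) - 151029) + G(n(-12)) = ((-126311 - 1*93311) - 151029) - 12 = ((-126311 - 93311) - 151029) - 12 = (-219622 - 151029) - 12 = -370651 - 12 = -370663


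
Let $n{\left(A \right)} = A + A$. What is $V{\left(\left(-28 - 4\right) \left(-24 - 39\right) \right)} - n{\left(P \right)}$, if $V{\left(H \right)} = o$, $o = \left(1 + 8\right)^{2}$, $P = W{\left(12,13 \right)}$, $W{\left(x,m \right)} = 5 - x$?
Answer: $95$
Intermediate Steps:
$P = -7$ ($P = 5 - 12 = -7$)
$n{\left(A \right)} = 2 A$
$o = 81$ ($o = 9^{2} = 81$)
$V{\left(H \right)} = 81$
$V{\left(\left(-28 - 4\right) \left(-24 - 39\right) \right)} - n{\left(P \right)} = 81 - 2 \left(-7\right) = 81 - -14 = 81 + 14 = 95$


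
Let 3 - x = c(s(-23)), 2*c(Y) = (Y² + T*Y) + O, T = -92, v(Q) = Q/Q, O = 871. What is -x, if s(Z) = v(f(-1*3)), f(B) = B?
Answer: 387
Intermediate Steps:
v(Q) = 1
s(Z) = 1
c(Y) = 871/2 + Y²/2 - 46*Y (c(Y) = ((Y² - 92*Y) + 871)/2 = (871 + Y² - 92*Y)/2 = 871/2 + Y²/2 - 46*Y)
x = -387 (x = 3 - (871/2 + (½)*1² - 46*1) = 3 - (871/2 + (½)*1 - 46) = 3 - (871/2 + ½ - 46) = 3 - 1*390 = 3 - 390 = -387)
-x = -1*(-387) = 387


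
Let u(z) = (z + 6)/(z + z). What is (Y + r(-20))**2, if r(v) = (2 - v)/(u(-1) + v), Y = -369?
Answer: 277189201/2025 ≈ 1.3688e+5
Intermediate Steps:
u(z) = (6 + z)/(2*z) (u(z) = (6 + z)/((2*z)) = (6 + z)*(1/(2*z)) = (6 + z)/(2*z))
r(v) = (2 - v)/(-5/2 + v) (r(v) = (2 - v)/((1/2)*(6 - 1)/(-1) + v) = (2 - v)/((1/2)*(-1)*5 + v) = (2 - v)/(-5/2 + v))
(Y + r(-20))**2 = (-369 + 2*(2 - 1*(-20))/(-5 + 2*(-20)))**2 = (-369 + 2*(2 + 20)/(-5 - 40))**2 = (-369 + 2*22/(-45))**2 = (-369 + 2*(-1/45)*22)**2 = (-369 - 44/45)**2 = (-16649/45)**2 = 277189201/2025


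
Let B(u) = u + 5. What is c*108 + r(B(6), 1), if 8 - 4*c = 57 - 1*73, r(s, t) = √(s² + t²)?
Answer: 648 + √122 ≈ 659.04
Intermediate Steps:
B(u) = 5 + u
c = 6 (c = 2 - (57 - 1*73)/4 = 2 - (57 - 73)/4 = 2 - ¼*(-16) = 2 + 4 = 6)
c*108 + r(B(6), 1) = 6*108 + √((5 + 6)² + 1²) = 648 + √(11² + 1) = 648 + √(121 + 1) = 648 + √122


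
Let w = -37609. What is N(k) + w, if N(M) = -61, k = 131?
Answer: -37670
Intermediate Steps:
N(k) + w = -61 - 37609 = -37670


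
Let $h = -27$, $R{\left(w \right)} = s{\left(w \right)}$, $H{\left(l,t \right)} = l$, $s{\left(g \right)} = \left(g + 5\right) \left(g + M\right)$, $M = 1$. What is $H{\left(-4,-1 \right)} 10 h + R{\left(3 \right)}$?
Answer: $1112$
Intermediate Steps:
$s{\left(g \right)} = \left(1 + g\right) \left(5 + g\right)$ ($s{\left(g \right)} = \left(g + 5\right) \left(g + 1\right) = \left(5 + g\right) \left(1 + g\right) = \left(1 + g\right) \left(5 + g\right)$)
$R{\left(w \right)} = 5 + w^{2} + 6 w$
$H{\left(-4,-1 \right)} 10 h + R{\left(3 \right)} = \left(-4\right) 10 \left(-27\right) + \left(5 + 3^{2} + 6 \cdot 3\right) = \left(-40\right) \left(-27\right) + \left(5 + 9 + 18\right) = 1080 + 32 = 1112$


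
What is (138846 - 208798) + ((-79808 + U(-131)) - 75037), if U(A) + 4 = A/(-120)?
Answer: -26975989/120 ≈ -2.2480e+5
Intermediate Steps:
U(A) = -4 - A/120 (U(A) = -4 + A/(-120) = -4 + A*(-1/120) = -4 - A/120)
(138846 - 208798) + ((-79808 + U(-131)) - 75037) = (138846 - 208798) + ((-79808 + (-4 - 1/120*(-131))) - 75037) = -69952 + ((-79808 + (-4 + 131/120)) - 75037) = -69952 + ((-79808 - 349/120) - 75037) = -69952 + (-9577309/120 - 75037) = -69952 - 18581749/120 = -26975989/120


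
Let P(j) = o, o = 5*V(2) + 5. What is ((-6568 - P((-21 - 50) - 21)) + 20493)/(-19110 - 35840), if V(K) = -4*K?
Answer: -1396/5495 ≈ -0.25405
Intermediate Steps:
o = -35 (o = 5*(-4*2) + 5 = 5*(-8) + 5 = -40 + 5 = -35)
P(j) = -35
((-6568 - P((-21 - 50) - 21)) + 20493)/(-19110 - 35840) = ((-6568 - 1*(-35)) + 20493)/(-19110 - 35840) = ((-6568 + 35) + 20493)/(-54950) = (-6533 + 20493)*(-1/54950) = 13960*(-1/54950) = -1396/5495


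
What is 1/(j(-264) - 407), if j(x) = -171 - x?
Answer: -1/314 ≈ -0.0031847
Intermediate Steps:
1/(j(-264) - 407) = 1/((-171 - 1*(-264)) - 407) = 1/((-171 + 264) - 407) = 1/(93 - 407) = 1/(-314) = -1/314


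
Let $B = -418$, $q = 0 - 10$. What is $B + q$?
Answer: $-428$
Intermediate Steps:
$q = -10$ ($q = 0 - 10 = -10$)
$B + q = -418 - 10 = -428$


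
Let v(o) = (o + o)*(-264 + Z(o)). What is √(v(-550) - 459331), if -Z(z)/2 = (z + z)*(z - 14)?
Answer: √1364711069 ≈ 36942.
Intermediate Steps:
Z(z) = -4*z*(-14 + z) (Z(z) = -2*(z + z)*(z - 14) = -2*2*z*(-14 + z) = -4*z*(-14 + z))
v(o) = 2*o*(-264 + 4*o*(14 - o)) (v(o) = (o + o)*(-264 + 4*o*(14 - o)) = (2*o)*(-264 + 4*o*(14 - o)) = 2*o*(-264 + 4*o*(14 - o)))
√(v(-550) - 459331) = √(-8*(-550)*(66 - 550*(-14 - 550)) - 459331) = √(-8*(-550)*(66 - 550*(-564)) - 459331) = √(-8*(-550)*(66 + 310200) - 459331) = √(-8*(-550)*310266 - 459331) = √(1365170400 - 459331) = √1364711069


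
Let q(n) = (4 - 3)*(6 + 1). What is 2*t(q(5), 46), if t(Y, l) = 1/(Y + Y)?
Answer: ⅐ ≈ 0.14286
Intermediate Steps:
q(n) = 7 (q(n) = 1*7 = 7)
t(Y, l) = 1/(2*Y)
2*t(q(5), 46) = 2*((½)/7) = 2*((½)*(⅐)) = 2*(1/14) = ⅐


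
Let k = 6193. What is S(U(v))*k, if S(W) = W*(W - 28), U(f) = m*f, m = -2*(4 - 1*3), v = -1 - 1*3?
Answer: -990880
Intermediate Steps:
v = -4 (v = -1 - 3 = -4)
m = -2 (m = -2*(4 - 3) = -2*1 = -2)
U(f) = -2*f
S(W) = W*(-28 + W)
S(U(v))*k = ((-2*(-4))*(-28 - 2*(-4)))*6193 = (8*(-28 + 8))*6193 = (8*(-20))*6193 = -160*6193 = -990880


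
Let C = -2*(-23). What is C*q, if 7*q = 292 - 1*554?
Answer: -12052/7 ≈ -1721.7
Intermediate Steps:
C = 46
q = -262/7 (q = (292 - 1*554)/7 = (292 - 554)/7 = (1/7)*(-262) = -262/7 ≈ -37.429)
C*q = 46*(-262/7) = -12052/7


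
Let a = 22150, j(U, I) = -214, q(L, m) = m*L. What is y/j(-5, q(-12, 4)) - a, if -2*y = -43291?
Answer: -9523491/428 ≈ -22251.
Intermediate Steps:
q(L, m) = L*m
y = 43291/2 (y = -½*(-43291) = 43291/2 ≈ 21646.)
y/j(-5, q(-12, 4)) - a = (43291/2)/(-214) - 1*22150 = (43291/2)*(-1/214) - 22150 = -43291/428 - 22150 = -9523491/428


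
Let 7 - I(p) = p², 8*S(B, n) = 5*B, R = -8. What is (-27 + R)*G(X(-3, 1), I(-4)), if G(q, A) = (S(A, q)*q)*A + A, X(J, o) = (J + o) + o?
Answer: 16695/8 ≈ 2086.9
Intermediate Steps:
X(J, o) = J + 2*o
S(B, n) = 5*B/8 (S(B, n) = (5*B)/8 = 5*B/8)
I(p) = 7 - p²
G(q, A) = A + 5*q*A²/8 (G(q, A) = ((5*A/8)*q)*A + A = (5*A*q/8)*A + A = 5*q*A²/8 + A = A + 5*q*A²/8)
(-27 + R)*G(X(-3, 1), I(-4)) = (-27 - 8)*((7 - 1*(-4)²)*(8 + 5*(7 - 1*(-4)²)*(-3 + 2*1))/8) = -35*(7 - 1*16)*(8 + 5*(7 - 1*16)*(-3 + 2))/8 = -35*(7 - 16)*(8 + 5*(7 - 16)*(-1))/8 = -35*(-9)*(8 + 5*(-9)*(-1))/8 = -35*(-9)*(8 + 45)/8 = -35*(-9)*53/8 = -35*(-477/8) = 16695/8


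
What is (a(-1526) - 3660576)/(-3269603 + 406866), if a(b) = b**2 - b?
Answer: 1330374/2862737 ≈ 0.46472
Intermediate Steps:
(a(-1526) - 3660576)/(-3269603 + 406866) = (-1526*(-1 - 1526) - 3660576)/(-3269603 + 406866) = (-1526*(-1527) - 3660576)/(-2862737) = (2330202 - 3660576)*(-1/2862737) = -1330374*(-1/2862737) = 1330374/2862737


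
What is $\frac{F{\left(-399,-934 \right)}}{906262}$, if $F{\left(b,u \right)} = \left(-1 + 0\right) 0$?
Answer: $0$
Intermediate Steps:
$F{\left(b,u \right)} = 0$ ($F{\left(b,u \right)} = \left(-1\right) 0 = 0$)
$\frac{F{\left(-399,-934 \right)}}{906262} = \frac{0}{906262} = 0 \cdot \frac{1}{906262} = 0$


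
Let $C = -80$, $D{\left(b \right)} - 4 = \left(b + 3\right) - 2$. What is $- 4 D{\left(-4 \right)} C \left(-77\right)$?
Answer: $-24640$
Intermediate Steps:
$D{\left(b \right)} = 5 + b$ ($D{\left(b \right)} = 4 + \left(\left(b + 3\right) - 2\right) = 4 + \left(\left(3 + b\right) - 2\right) = 4 + \left(1 + b\right) = 5 + b$)
$- 4 D{\left(-4 \right)} C \left(-77\right) = - 4 \left(5 - 4\right) \left(-80\right) \left(-77\right) = \left(-4\right) 1 \left(-80\right) \left(-77\right) = \left(-4\right) \left(-80\right) \left(-77\right) = 320 \left(-77\right) = -24640$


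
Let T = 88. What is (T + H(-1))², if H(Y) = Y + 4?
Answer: 8281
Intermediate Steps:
H(Y) = 4 + Y
(T + H(-1))² = (88 + (4 - 1))² = (88 + 3)² = 91² = 8281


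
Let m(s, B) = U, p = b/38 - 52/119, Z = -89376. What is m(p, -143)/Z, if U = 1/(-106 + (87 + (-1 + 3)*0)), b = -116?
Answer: 1/1698144 ≈ 5.8888e-7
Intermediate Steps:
U = -1/19 (U = 1/(-106 + (87 + 2*0)) = 1/(-106 + (87 + 0)) = 1/(-106 + 87) = 1/(-19) = -1/19 ≈ -0.052632)
p = -7890/2261 (p = -116/38 - 52/119 = -116*1/38 - 52*1/119 = -58/19 - 52/119 = -7890/2261 ≈ -3.4896)
m(s, B) = -1/19
m(p, -143)/Z = -1/19/(-89376) = -1/19*(-1/89376) = 1/1698144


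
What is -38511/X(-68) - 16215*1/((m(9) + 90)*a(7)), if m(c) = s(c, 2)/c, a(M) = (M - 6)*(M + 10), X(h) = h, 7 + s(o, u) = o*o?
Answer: 2091249/3757 ≈ 556.63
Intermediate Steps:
s(o, u) = -7 + o² (s(o, u) = -7 + o*o = -7 + o²)
a(M) = (-6 + M)*(10 + M)
m(c) = (-7 + c²)/c
-38511/X(-68) - 16215*1/((m(9) + 90)*a(7)) = -38511/(-68) - 16215*1/(((9 - 7/9) + 90)*(-60 + 7² + 4*7)) = -38511*(-1/68) - 16215*1/(((9 - 7*⅑) + 90)*(-60 + 49 + 28)) = 38511/68 - 16215*1/(17*((9 - 7/9) + 90)) = 38511/68 - 16215*1/(17*(74/9 + 90)) = 38511/68 - 16215/(17*(884/9)) = 38511/68 - 16215/15028/9 = 38511/68 - 16215*9/15028 = 38511/68 - 145935/15028 = 2091249/3757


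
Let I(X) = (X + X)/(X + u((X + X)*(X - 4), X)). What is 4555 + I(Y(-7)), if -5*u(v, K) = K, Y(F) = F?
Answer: 9115/2 ≈ 4557.5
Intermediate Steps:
u(v, K) = -K/5
I(X) = 5/2 (I(X) = (X + X)/(X - X/5) = (2*X)/((4*X/5)) = (2*X)*(5/(4*X)) = 5/2)
4555 + I(Y(-7)) = 4555 + 5/2 = 9115/2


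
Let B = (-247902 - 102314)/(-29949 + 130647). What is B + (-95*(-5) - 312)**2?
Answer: 1337547473/50349 ≈ 26566.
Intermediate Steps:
B = -175108/50349 (B = -350216/100698 = -350216*1/100698 = -175108/50349 ≈ -3.4779)
B + (-95*(-5) - 312)**2 = -175108/50349 + (-95*(-5) - 312)**2 = -175108/50349 + (475 - 312)**2 = -175108/50349 + 163**2 = -175108/50349 + 26569 = 1337547473/50349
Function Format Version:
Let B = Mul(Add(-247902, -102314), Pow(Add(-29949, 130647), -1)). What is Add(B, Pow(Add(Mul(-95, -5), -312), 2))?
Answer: Rational(1337547473, 50349) ≈ 26566.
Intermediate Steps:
B = Rational(-175108, 50349) (B = Mul(-350216, Pow(100698, -1)) = Mul(-350216, Rational(1, 100698)) = Rational(-175108, 50349) ≈ -3.4779)
Add(B, Pow(Add(Mul(-95, -5), -312), 2)) = Add(Rational(-175108, 50349), Pow(Add(Mul(-95, -5), -312), 2)) = Add(Rational(-175108, 50349), Pow(Add(475, -312), 2)) = Add(Rational(-175108, 50349), Pow(163, 2)) = Add(Rational(-175108, 50349), 26569) = Rational(1337547473, 50349)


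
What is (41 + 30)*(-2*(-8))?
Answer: 1136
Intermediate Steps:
(41 + 30)*(-2*(-8)) = 71*16 = 1136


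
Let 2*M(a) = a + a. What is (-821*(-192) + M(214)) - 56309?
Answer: 101537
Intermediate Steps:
M(a) = a (M(a) = (a + a)/2 = (2*a)/2 = a)
(-821*(-192) + M(214)) - 56309 = (-821*(-192) + 214) - 56309 = (157632 + 214) - 56309 = 157846 - 56309 = 101537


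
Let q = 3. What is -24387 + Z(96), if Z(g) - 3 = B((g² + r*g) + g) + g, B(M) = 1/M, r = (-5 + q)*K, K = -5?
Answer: -249486335/10272 ≈ -24288.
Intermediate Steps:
r = 10 (r = (-5 + 3)*(-5) = -2*(-5) = 10)
B(M) = 1/M
Z(g) = 3 + g + 1/(g² + 11*g) (Z(g) = 3 + (1/((g² + 10*g) + g) + g) = 3 + (1/(g² + 11*g) + g) = 3 + (g + 1/(g² + 11*g)) = 3 + g + 1/(g² + 11*g))
-24387 + Z(96) = -24387 + (1 + 96*(3 + 96)*(11 + 96))/(96*(11 + 96)) = -24387 + (1/96)*(1 + 96*99*107)/107 = -24387 + (1/96)*(1/107)*(1 + 1016928) = -24387 + (1/96)*(1/107)*1016929 = -24387 + 1016929/10272 = -249486335/10272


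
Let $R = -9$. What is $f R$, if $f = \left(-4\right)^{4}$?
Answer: $-2304$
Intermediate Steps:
$f = 256$
$f R = 256 \left(-9\right) = -2304$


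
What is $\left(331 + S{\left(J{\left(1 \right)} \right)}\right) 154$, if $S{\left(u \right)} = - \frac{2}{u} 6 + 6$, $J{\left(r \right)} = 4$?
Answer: $51436$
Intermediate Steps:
$S{\left(u \right)} = 6 - \frac{12}{u}$ ($S{\left(u \right)} = - \frac{12}{u} + 6 = 6 - \frac{12}{u}$)
$\left(331 + S{\left(J{\left(1 \right)} \right)}\right) 154 = \left(331 + \left(6 - \frac{12}{4}\right)\right) 154 = \left(331 + \left(6 - 3\right)\right) 154 = \left(331 + 3\right) 154 = 334 \cdot 154 = 51436$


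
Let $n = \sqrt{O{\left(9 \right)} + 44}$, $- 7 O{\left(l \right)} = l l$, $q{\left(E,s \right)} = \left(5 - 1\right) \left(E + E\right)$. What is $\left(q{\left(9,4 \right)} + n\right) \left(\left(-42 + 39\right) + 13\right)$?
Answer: $720 + \frac{10 \sqrt{1589}}{7} \approx 776.95$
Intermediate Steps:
$q{\left(E,s \right)} = 8 E$ ($q{\left(E,s \right)} = 4 \cdot 2 E = 8 E$)
$O{\left(l \right)} = - \frac{l^{2}}{7}$ ($O{\left(l \right)} = - \frac{l l}{7} = - \frac{l^{2}}{7}$)
$n = \frac{\sqrt{1589}}{7}$ ($n = \sqrt{- \frac{9^{2}}{7} + 44} = \sqrt{\left(- \frac{1}{7}\right) 81 + 44} = \sqrt{- \frac{81}{7} + 44} = \sqrt{\frac{227}{7}} = \frac{\sqrt{1589}}{7} \approx 5.6946$)
$\left(q{\left(9,4 \right)} + n\right) \left(\left(-42 + 39\right) + 13\right) = \left(8 \cdot 9 + \frac{\sqrt{1589}}{7}\right) \left(\left(-42 + 39\right) + 13\right) = \left(72 + \frac{\sqrt{1589}}{7}\right) \left(-3 + 13\right) = \left(72 + \frac{\sqrt{1589}}{7}\right) 10 = 720 + \frac{10 \sqrt{1589}}{7}$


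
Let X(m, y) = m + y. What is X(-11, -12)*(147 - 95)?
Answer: -1196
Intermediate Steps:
X(-11, -12)*(147 - 95) = (-11 - 12)*(147 - 95) = -23*52 = -1196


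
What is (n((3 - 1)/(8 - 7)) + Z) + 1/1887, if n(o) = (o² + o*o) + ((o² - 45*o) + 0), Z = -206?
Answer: -535907/1887 ≈ -284.00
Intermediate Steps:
n(o) = -45*o + 3*o² (n(o) = (o² + o²) + (o² - 45*o) = 2*o² + (o² - 45*o) = -45*o + 3*o²)
(n((3 - 1)/(8 - 7)) + Z) + 1/1887 = (3*((3 - 1)/(8 - 7))*(-15 + (3 - 1)/(8 - 7)) - 206) + 1/1887 = (3*(2/1)*(-15 + 2/1) - 206) + 1/1887 = (3*(2*1)*(-15 + 2*1) - 206) + 1/1887 = (3*2*(-15 + 2) - 206) + 1/1887 = (3*2*(-13) - 206) + 1/1887 = (-78 - 206) + 1/1887 = -284 + 1/1887 = -535907/1887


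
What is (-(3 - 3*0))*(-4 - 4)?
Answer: 24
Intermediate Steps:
(-(3 - 3*0))*(-4 - 4) = -(3 + 0)*(-8) = -1*3*(-8) = -3*(-8) = 24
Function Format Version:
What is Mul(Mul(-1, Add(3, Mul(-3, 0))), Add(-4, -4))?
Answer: 24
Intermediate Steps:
Mul(Mul(-1, Add(3, Mul(-3, 0))), Add(-4, -4)) = Mul(Mul(-1, Add(3, 0)), -8) = Mul(Mul(-1, 3), -8) = Mul(-3, -8) = 24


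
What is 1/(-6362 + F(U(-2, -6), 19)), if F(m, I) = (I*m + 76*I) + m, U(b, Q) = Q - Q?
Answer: -1/4918 ≈ -0.00020333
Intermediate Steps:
U(b, Q) = 0
F(m, I) = m + 76*I + I*m (F(m, I) = (76*I + I*m) + m = m + 76*I + I*m)
1/(-6362 + F(U(-2, -6), 19)) = 1/(-6362 + (0 + 76*19 + 19*0)) = 1/(-6362 + (0 + 1444 + 0)) = 1/(-6362 + 1444) = 1/(-4918) = -1/4918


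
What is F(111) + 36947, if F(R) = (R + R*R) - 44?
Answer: 49335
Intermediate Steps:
F(R) = -44 + R + R**2 (F(R) = (R + R**2) - 44 = -44 + R + R**2)
F(111) + 36947 = (-44 + 111 + 111**2) + 36947 = (-44 + 111 + 12321) + 36947 = 12388 + 36947 = 49335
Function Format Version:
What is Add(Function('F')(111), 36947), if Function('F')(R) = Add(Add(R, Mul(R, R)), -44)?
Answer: 49335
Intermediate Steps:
Function('F')(R) = Add(-44, R, Pow(R, 2)) (Function('F')(R) = Add(Add(R, Pow(R, 2)), -44) = Add(-44, R, Pow(R, 2)))
Add(Function('F')(111), 36947) = Add(Add(-44, 111, Pow(111, 2)), 36947) = Add(Add(-44, 111, 12321), 36947) = Add(12388, 36947) = 49335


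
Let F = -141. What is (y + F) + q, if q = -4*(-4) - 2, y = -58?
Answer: -185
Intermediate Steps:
q = 14 (q = 16 - 2 = 14)
(y + F) + q = (-58 - 141) + 14 = -199 + 14 = -185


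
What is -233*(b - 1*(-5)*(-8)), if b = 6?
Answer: 7922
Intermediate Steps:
-233*(b - 1*(-5)*(-8)) = -233*(6 - 1*(-5)*(-8)) = -233*(6 + 5*(-8)) = -233*(6 - 40) = -233*(-34) = 7922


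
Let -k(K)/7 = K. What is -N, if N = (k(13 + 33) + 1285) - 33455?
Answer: 32492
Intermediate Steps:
k(K) = -7*K
N = -32492 (N = (-7*(13 + 33) + 1285) - 33455 = (-7*46 + 1285) - 33455 = (-322 + 1285) - 33455 = 963 - 33455 = -32492)
-N = -1*(-32492) = 32492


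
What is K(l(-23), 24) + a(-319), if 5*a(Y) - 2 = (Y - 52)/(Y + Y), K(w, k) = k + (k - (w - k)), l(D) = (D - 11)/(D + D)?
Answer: 5266291/73370 ≈ 71.777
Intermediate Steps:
l(D) = (-11 + D)/(2*D) (l(D) = (-11 + D)/((2*D)) = (-11 + D)*(1/(2*D)) = (-11 + D)/(2*D))
K(w, k) = -w + 3*k (K(w, k) = k + (k + (k - w)) = k + (-w + 2*k) = -w + 3*k)
a(Y) = ⅖ + (-52 + Y)/(10*Y) (a(Y) = ⅖ + ((Y - 52)/(Y + Y))/5 = ⅖ + ((-52 + Y)/((2*Y)))/5 = ⅖ + ((-52 + Y)*(1/(2*Y)))/5 = ⅖ + ((-52 + Y)/(2*Y))/5 = ⅖ + (-52 + Y)/(10*Y))
K(l(-23), 24) + a(-319) = (-(-11 - 23)/(2*(-23)) + 3*24) + (⅒)*(-52 + 5*(-319))/(-319) = (-(-1)*(-34)/(2*23) + 72) + (⅒)*(-1/319)*(-52 - 1595) = (-1*17/23 + 72) + (⅒)*(-1/319)*(-1647) = (-17/23 + 72) + 1647/3190 = 1639/23 + 1647/3190 = 5266291/73370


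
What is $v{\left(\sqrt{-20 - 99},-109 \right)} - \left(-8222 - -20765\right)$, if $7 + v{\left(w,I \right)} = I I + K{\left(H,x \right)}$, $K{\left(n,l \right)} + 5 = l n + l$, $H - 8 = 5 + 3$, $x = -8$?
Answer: $-810$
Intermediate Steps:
$H = 16$ ($H = 8 + \left(5 + 3\right) = 8 + 8 = 16$)
$K{\left(n,l \right)} = -5 + l + l n$ ($K{\left(n,l \right)} = -5 + \left(l n + l\right) = -5 + \left(l + l n\right) = -5 + l + l n$)
$v{\left(w,I \right)} = -148 + I^{2}$ ($v{\left(w,I \right)} = -7 + \left(I I - 141\right) = -7 + \left(I^{2} - 141\right) = -7 + \left(-141 + I^{2}\right) = -148 + I^{2}$)
$v{\left(\sqrt{-20 - 99},-109 \right)} - \left(-8222 - -20765\right) = \left(-148 + \left(-109\right)^{2}\right) - \left(-8222 - -20765\right) = \left(-148 + 11881\right) - \left(-8222 + 20765\right) = 11733 - 12543 = -810$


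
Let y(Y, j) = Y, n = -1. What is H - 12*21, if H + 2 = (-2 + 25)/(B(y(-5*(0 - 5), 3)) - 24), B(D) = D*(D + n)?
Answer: -146281/576 ≈ -253.96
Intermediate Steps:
B(D) = D*(-1 + D) (B(D) = D*(D - 1) = D*(-1 + D))
H = -1129/576 (H = -2 + (-2 + 25)/((-5*(0 - 5))*(-1 - 5*(0 - 5)) - 24) = -2 + 23/((-5*(-5))*(-1 - 5*(-5)) - 24) = -2 + 23/(25*(-1 + 25) - 24) = -2 + 23/(25*24 - 24) = -2 + 23/(600 - 24) = -2 + 23/576 = -1129/576 ≈ -1.9601)
H - 12*21 = -1129/576 - 12*21 = -1129/576 - 252 = -146281/576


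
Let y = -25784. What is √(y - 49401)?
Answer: I*√75185 ≈ 274.2*I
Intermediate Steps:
√(y - 49401) = √(-25784 - 49401) = √(-75185) = I*√75185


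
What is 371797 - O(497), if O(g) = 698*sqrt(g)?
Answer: 371797 - 698*sqrt(497) ≈ 3.5624e+5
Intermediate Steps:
371797 - O(497) = 371797 - 698*sqrt(497)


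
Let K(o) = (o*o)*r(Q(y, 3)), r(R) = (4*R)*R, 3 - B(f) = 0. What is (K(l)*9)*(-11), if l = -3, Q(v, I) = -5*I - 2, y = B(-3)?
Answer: -1029996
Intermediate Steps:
B(f) = 3 (B(f) = 3 - 1*0 = 3 + 0 = 3)
y = 3
Q(v, I) = -2 - 5*I
r(R) = 4*R**2
K(o) = 1156*o**2 (K(o) = (o*o)*(4*(-2 - 5*3)**2) = o**2*(4*(-2 - 15)**2) = o**2*(4*(-17)**2) = o**2*(4*289) = o**2*1156 = 1156*o**2)
(K(l)*9)*(-11) = ((1156*(-3)**2)*9)*(-11) = ((1156*9)*9)*(-11) = (10404*9)*(-11) = 93636*(-11) = -1029996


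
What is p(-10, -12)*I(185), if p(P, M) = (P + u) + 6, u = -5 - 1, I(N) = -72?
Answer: 720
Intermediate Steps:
u = -6
p(P, M) = P (p(P, M) = (P - 6) + 6 = (-6 + P) + 6 = P)
p(-10, -12)*I(185) = -10*(-72) = 720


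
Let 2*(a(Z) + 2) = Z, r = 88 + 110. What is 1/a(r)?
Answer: 1/97 ≈ 0.010309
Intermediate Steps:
r = 198
a(Z) = -2 + Z/2
1/a(r) = 1/(-2 + (½)*198) = 1/(-2 + 99) = 1/97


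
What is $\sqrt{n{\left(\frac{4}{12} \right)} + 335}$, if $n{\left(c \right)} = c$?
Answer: $\frac{\sqrt{3018}}{3} \approx 18.312$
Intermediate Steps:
$\sqrt{n{\left(\frac{4}{12} \right)} + 335} = \sqrt{\frac{4}{12} + 335} = \sqrt{4 \cdot \frac{1}{12} + 335} = \sqrt{\frac{1}{3} + 335} = \sqrt{\frac{1006}{3}} = \frac{\sqrt{3018}}{3}$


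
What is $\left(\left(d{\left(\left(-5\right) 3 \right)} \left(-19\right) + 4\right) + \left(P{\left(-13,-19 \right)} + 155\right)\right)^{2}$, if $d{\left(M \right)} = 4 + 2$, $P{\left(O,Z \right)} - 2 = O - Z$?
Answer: $2809$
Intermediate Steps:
$P{\left(O,Z \right)} = 2 + O - Z$ ($P{\left(O,Z \right)} = 2 + \left(O - Z\right) = 2 + O - Z$)
$d{\left(M \right)} = 6$
$\left(\left(d{\left(\left(-5\right) 3 \right)} \left(-19\right) + 4\right) + \left(P{\left(-13,-19 \right)} + 155\right)\right)^{2} = \left(\left(6 \left(-19\right) + 4\right) + \left(\left(2 - 13 - -19\right) + 155\right)\right)^{2} = \left(\left(-114 + 4\right) + \left(\left(2 - 13 + 19\right) + 155\right)\right)^{2} = \left(-110 + \left(8 + 155\right)\right)^{2} = \left(-110 + 163\right)^{2} = 53^{2} = 2809$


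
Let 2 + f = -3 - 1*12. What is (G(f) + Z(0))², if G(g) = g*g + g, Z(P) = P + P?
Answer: 73984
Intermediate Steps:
f = -17 (f = -2 + (-3 - 1*12) = -2 + (-3 - 12) = -2 - 15 = -17)
Z(P) = 2*P
G(g) = g + g² (G(g) = g² + g = g + g²)
(G(f) + Z(0))² = (-17*(1 - 17) + 2*0)² = (-17*(-16) + 0)² = (272 + 0)² = 272² = 73984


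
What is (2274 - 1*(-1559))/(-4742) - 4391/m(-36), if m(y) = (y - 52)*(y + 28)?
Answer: -11760277/1669184 ≈ -7.0455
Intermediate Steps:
m(y) = (-52 + y)*(28 + y)
(2274 - 1*(-1559))/(-4742) - 4391/m(-36) = (2274 - 1*(-1559))/(-4742) - 4391/(-1456 + (-36)**2 - 24*(-36)) = (2274 + 1559)*(-1/4742) - 4391/(-1456 + 1296 + 864) = 3833*(-1/4742) - 4391/704 = -3833/4742 - 4391*1/704 = -3833/4742 - 4391/704 = -11760277/1669184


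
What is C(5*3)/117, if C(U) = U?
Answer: 5/39 ≈ 0.12821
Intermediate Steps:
C(5*3)/117 = (5*3)/117 = 15*(1/117) = 5/39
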